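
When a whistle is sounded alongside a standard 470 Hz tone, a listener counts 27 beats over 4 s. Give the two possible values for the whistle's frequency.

Beat frequency = 27/4 = 6.75 Hz.
|f − 470| = 6.75, so f = 470 ± 6.75.

463.25 Hz or 476.75 Hz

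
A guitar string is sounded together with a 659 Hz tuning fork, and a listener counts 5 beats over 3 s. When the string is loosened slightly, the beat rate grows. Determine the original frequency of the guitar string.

657.3333 Hz

Beat frequency = 5/3 = 1.6667 Hz.
|f − 659| = 1.6667, so the guitar string was at either 657.3333 Hz or 660.6667 Hz.
Reducing tension lowers a string's frequency; the adjustment lowers the guitar string's frequency.
The beat rate rose, so the adjustment moved the guitar string further from 659 Hz — it was already below the reference.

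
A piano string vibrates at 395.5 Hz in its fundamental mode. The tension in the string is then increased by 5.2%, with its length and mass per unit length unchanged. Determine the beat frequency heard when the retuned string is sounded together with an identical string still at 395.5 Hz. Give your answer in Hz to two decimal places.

10.15 Hz

For a string, f ∝ √T, so the new frequency is 395.5·√1.052 = 405.6527 Hz.
f_beat = |405.6527 − 395.5| = 10.15 Hz.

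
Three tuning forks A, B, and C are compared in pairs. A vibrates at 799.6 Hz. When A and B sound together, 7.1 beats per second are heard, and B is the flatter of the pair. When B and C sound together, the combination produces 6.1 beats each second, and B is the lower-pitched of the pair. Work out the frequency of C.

798.6 Hz

B is below A, so f_B = 799.6 − 7.1 = 792.5 Hz.
C is above B, so f_C = 792.5 + 6.1 = 798.6 Hz.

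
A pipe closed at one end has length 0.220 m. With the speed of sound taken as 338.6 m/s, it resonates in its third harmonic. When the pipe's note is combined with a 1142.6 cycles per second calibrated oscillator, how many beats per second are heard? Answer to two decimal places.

11.72 Hz

Closed pipe (odd harmonics): f_n = n·v/(4L) = 3·338.6/(4·0.220) = 1154.3182 Hz.
f_beat = |1154.3182 − 1142.6| = 11.72 Hz.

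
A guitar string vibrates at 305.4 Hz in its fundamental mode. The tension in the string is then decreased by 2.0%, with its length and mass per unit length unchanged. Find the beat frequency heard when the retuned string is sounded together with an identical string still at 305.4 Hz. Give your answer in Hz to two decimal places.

For a string, f ∝ √T, so the new frequency is 305.4·√0.980 = 302.3306 Hz.
f_beat = |302.3306 − 305.4| = 3.07 Hz.

3.07 Hz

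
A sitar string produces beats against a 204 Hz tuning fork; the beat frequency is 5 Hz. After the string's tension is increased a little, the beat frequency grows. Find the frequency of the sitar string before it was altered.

|f − 204| = 5, so the sitar string was at either 199 Hz or 209 Hz.
Higher tension means higher frequency; the adjustment raises the sitar string's frequency.
The beat rate rose, so the adjustment moved the sitar string further from 204 Hz — it was already above the reference.

209 Hz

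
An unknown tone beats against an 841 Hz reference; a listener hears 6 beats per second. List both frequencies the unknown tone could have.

|f − 841| = 6, so f = 841 ± 6.

835 Hz or 847 Hz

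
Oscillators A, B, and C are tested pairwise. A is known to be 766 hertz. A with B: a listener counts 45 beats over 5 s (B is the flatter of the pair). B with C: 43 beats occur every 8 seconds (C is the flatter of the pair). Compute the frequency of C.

751.625 Hz

A–B: Beat frequency = 45/5 = 9 Hz.
B is below A, so f_B = 766 − 9 = 757 Hz.
B–C: Beat frequency = 43/8 = 5.375 Hz.
C is below B, so f_C = 757 − 5.375 = 751.625 Hz.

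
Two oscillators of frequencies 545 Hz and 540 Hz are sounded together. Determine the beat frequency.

5 Hz

The beat frequency equals the magnitude of the frequency difference.
|545 − 540| = 5 Hz.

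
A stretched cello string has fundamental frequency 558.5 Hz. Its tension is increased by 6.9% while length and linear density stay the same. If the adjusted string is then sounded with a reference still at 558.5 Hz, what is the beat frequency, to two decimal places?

18.95 Hz

For a string, f ∝ √T, so the new frequency is 558.5·√1.069 = 577.4469 Hz.
f_beat = |577.4469 − 558.5| = 18.95 Hz.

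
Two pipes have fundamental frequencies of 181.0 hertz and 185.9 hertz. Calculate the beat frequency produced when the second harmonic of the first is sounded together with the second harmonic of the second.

Second harmonic of the first: 2·181.0 = 362.0 Hz.
Second harmonic of the second: 2·185.9 = 371.8 Hz.
f_beat = |362.0 − 371.8| = 9.8 Hz.

9.8 Hz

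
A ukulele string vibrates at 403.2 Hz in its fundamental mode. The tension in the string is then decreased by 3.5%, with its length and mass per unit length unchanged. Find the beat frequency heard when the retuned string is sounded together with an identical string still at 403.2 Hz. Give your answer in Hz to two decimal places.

7.12 Hz

For a string, f ∝ √T, so the new frequency is 403.2·√0.965 = 396.0812 Hz.
f_beat = |396.0812 − 403.2| = 7.12 Hz.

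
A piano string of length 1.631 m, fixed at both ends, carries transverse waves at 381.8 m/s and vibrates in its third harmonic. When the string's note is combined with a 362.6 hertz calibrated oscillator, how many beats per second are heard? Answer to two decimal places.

For a string fixed at both ends, f_n = n·v/(2L) = 3·381.8/(2·1.631) = 351.1343 Hz.
f_beat = |351.1343 − 362.6| = 11.47 Hz.

11.47 Hz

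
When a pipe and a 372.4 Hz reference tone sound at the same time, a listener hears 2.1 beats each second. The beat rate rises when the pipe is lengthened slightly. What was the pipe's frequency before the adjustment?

370.3 Hz

|f − 372.4| = 2.1, so the pipe was at either 370.3 Hz or 374.5 Hz.
A longer pipe has a lower fundamental; the adjustment lowers the pipe's frequency.
The beat rate rose, so the adjustment moved the pipe further from 372.4 Hz — it was already below the reference.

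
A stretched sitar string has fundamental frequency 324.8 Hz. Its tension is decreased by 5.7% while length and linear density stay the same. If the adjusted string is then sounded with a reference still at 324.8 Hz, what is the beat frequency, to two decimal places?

9.39 Hz

For a string, f ∝ √T, so the new frequency is 324.8·√0.943 = 315.4074 Hz.
f_beat = |315.4074 − 324.8| = 9.39 Hz.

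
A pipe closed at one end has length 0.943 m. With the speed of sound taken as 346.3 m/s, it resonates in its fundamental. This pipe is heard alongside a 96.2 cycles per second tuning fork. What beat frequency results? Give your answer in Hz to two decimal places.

Closed pipe (odd harmonics): f_n = n·v/(4L) = 1·346.3/(4·0.943) = 91.8081 Hz.
f_beat = |91.8081 − 96.2| = 4.39 Hz.

4.39 Hz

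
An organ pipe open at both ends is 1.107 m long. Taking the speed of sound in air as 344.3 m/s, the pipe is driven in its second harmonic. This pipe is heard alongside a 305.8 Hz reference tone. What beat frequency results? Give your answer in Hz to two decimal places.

Open pipe: f_n = n·v/(2L) = 2·344.3/(2·1.107) = 311.0208 Hz.
f_beat = |311.0208 − 305.8| = 5.22 Hz.

5.22 Hz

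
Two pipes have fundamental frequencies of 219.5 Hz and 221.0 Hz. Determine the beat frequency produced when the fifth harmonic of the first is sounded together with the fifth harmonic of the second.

7.5 Hz

Fifth harmonic of the first: 5·219.5 = 1097.5 Hz.
Fifth harmonic of the second: 5·221.0 = 1105.0 Hz.
f_beat = |1097.5 − 1105.0| = 7.5 Hz.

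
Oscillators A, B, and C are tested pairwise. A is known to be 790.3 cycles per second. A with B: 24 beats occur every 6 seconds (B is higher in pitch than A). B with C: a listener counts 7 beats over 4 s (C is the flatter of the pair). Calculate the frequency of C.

792.55 Hz

A–B: Beat frequency = 24/6 = 4 Hz.
B is above A, so f_B = 790.3 + 4 = 794.3 Hz.
B–C: Beat frequency = 7/4 = 1.75 Hz.
C is below B, so f_C = 794.3 − 1.75 = 792.55 Hz.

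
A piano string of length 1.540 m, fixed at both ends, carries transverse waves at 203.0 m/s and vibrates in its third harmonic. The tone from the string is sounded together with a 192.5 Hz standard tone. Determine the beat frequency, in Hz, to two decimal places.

For a string fixed at both ends, f_n = n·v/(2L) = 3·203.0/(2·1.540) = 197.7273 Hz.
f_beat = |197.7273 − 192.5| = 5.23 Hz.

5.23 Hz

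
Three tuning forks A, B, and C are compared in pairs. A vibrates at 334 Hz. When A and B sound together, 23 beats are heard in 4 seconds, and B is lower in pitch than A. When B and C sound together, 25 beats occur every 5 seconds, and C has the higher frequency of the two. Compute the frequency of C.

A–B: Beat frequency = 23/4 = 5.75 Hz.
B is below A, so f_B = 334 − 5.75 = 328.25 Hz.
B–C: Beat frequency = 25/5 = 5 Hz.
C is above B, so f_C = 328.25 + 5 = 333.25 Hz.

333.25 Hz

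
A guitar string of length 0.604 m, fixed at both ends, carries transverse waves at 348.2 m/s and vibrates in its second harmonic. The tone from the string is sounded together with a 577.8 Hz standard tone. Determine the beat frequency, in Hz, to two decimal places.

1.31 Hz

For a string fixed at both ends, f_n = n·v/(2L) = 2·348.2/(2·0.604) = 576.4901 Hz.
f_beat = |576.4901 − 577.8| = 1.31 Hz.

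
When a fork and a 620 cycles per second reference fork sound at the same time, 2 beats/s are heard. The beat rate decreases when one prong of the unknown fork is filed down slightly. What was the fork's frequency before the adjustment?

|f − 620| = 2, so the fork was at either 618 Hz or 622 Hz.
Filing a prong removes mass and raises the fork's frequency; the adjustment raises the fork's frequency.
The beat rate fell, so the adjustment moved the fork toward 620 Hz — it must have started below the reference.

618 Hz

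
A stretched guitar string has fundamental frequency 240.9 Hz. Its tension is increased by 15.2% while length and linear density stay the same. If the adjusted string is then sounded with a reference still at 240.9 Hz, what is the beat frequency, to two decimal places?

For a string, f ∝ √T, so the new frequency is 240.9·√1.152 = 258.5610 Hz.
f_beat = |258.5610 − 240.9| = 17.66 Hz.

17.66 Hz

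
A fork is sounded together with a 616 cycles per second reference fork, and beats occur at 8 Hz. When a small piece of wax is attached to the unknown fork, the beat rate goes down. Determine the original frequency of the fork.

624 Hz

|f − 616| = 8, so the fork was at either 608 Hz or 624 Hz.
Loading a fork with wax lowers its frequency; the adjustment lowers the fork's frequency.
The beat rate fell, so the adjustment moved the fork toward 616 Hz — it must have started above the reference.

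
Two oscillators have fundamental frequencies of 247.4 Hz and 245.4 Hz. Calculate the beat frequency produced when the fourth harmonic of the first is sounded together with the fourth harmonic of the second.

Fourth harmonic of the first: 4·247.4 = 989.6 Hz.
Fourth harmonic of the second: 4·245.4 = 981.6 Hz.
f_beat = |989.6 − 981.6| = 8.0 Hz.

8.0 Hz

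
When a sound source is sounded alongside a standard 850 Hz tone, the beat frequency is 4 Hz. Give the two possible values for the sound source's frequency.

|f − 850| = 4, so f = 850 ± 4.

846 Hz or 854 Hz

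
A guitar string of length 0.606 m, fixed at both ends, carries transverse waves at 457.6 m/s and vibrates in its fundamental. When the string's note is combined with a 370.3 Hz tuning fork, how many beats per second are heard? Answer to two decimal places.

For a string fixed at both ends, f_n = n·v/(2L) = 1·457.6/(2·0.606) = 377.5578 Hz.
f_beat = |377.5578 − 370.3| = 7.26 Hz.

7.26 Hz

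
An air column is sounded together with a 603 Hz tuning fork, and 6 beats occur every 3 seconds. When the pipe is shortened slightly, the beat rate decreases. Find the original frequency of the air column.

Beat frequency = 6/3 = 2 Hz.
|f − 603| = 2, so the air column was at either 601 Hz or 605 Hz.
A shorter pipe has a higher fundamental; the adjustment raises the air column's frequency.
The beat rate fell, so the adjustment moved the air column toward 603 Hz — it must have started below the reference.

601 Hz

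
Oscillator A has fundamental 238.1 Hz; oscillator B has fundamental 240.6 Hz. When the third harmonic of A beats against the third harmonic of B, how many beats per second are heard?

7.5 Hz

Third harmonic of the first: 3·238.1 = 714.3 Hz.
Third harmonic of the second: 3·240.6 = 721.8 Hz.
f_beat = |714.3 − 721.8| = 7.5 Hz.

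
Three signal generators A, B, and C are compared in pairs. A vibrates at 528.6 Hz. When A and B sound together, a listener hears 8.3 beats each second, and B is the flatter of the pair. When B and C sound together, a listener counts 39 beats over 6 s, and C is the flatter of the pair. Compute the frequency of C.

B is below A, so f_B = 528.6 − 8.3 = 520.3 Hz.
B–C: Beat frequency = 39/6 = 6.5 Hz.
C is below B, so f_C = 520.3 − 6.5 = 513.8 Hz.

513.8 Hz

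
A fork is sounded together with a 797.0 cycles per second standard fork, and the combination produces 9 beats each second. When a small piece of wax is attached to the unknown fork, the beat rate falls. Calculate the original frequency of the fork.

|f − 797.0| = 9, so the fork was at either 788 Hz or 806 Hz.
Loading a fork with wax lowers its frequency; the adjustment lowers the fork's frequency.
The beat rate fell, so the adjustment moved the fork toward 797.0 Hz — it must have started above the reference.

806 Hz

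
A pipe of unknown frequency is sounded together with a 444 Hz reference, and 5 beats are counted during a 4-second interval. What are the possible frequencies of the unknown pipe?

Beat frequency = 5/4 = 1.25 Hz.
|f − 444| = 1.25, so f = 444 ± 1.25.

442.75 Hz or 445.25 Hz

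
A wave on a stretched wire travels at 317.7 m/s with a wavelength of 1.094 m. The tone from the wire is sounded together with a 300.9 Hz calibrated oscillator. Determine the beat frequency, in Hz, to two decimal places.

10.50 Hz

Source frequency f = v/λ = 317.7/1.094 = 290.4022 Hz.
f_beat = |290.4022 − 300.9| = 10.50 Hz.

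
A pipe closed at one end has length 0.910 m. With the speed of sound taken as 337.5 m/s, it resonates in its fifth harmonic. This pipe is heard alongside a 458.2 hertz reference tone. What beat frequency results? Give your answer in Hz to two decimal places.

5.40 Hz

Closed pipe (odd harmonics): f_n = n·v/(4L) = 5·337.5/(4·0.910) = 463.5989 Hz.
f_beat = |463.5989 − 458.2| = 5.40 Hz.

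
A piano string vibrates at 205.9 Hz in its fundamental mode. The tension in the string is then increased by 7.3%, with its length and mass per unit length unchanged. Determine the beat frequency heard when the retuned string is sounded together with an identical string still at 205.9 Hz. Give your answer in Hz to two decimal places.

For a string, f ∝ √T, so the new frequency is 205.9·√1.073 = 213.2830 Hz.
f_beat = |213.2830 − 205.9| = 7.38 Hz.

7.38 Hz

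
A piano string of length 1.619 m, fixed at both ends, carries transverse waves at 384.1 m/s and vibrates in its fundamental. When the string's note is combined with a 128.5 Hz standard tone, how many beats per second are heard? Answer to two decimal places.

For a string fixed at both ends, f_n = n·v/(2L) = 1·384.1/(2·1.619) = 118.6226 Hz.
f_beat = |118.6226 − 128.5| = 9.88 Hz.

9.88 Hz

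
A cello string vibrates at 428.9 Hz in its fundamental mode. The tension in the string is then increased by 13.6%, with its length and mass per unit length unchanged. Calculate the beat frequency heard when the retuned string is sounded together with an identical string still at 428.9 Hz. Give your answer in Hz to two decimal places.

28.24 Hz

For a string, f ∝ √T, so the new frequency is 428.9·√1.136 = 457.1358 Hz.
f_beat = |457.1358 − 428.9| = 28.24 Hz.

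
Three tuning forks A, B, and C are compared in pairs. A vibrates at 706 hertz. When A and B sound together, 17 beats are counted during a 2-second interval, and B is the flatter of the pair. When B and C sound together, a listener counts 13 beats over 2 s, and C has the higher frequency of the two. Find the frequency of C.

A–B: Beat frequency = 17/2 = 8.5 Hz.
B is below A, so f_B = 706 − 8.5 = 697.5 Hz.
B–C: Beat frequency = 13/2 = 6.5 Hz.
C is above B, so f_C = 697.5 + 6.5 = 704 Hz.

704 Hz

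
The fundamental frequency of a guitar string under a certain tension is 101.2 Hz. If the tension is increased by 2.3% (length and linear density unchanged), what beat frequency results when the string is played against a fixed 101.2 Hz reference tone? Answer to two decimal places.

1.16 Hz

For a string, f ∝ √T, so the new frequency is 101.2·√1.023 = 102.3572 Hz.
f_beat = |102.3572 − 101.2| = 1.16 Hz.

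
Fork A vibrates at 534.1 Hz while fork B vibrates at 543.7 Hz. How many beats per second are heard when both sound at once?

9.6 Hz

Beats arise from superposition of two nearby frequencies; the beat rate is |f₁ − f₂|.
|534.1 − 543.7| = 9.6 Hz.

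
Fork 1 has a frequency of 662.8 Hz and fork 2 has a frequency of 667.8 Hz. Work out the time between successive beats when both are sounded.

f_beat = |662.8 − 667.8| = 5 Hz.
Beat period T = 1 / f_beat = 1 / 5 s.

0.200 s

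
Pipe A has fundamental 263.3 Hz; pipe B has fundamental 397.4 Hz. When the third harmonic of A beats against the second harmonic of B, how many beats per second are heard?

Third harmonic of the first: 3·263.3 = 789.9 Hz.
Second harmonic of the second: 2·397.4 = 794.8 Hz.
f_beat = |789.9 − 794.8| = 4.9 Hz.

4.9 Hz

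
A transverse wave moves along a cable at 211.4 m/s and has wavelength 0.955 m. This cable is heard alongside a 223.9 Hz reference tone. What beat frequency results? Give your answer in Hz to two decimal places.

2.54 Hz

Source frequency f = v/λ = 211.4/0.955 = 221.3613 Hz.
f_beat = |221.3613 − 223.9| = 2.54 Hz.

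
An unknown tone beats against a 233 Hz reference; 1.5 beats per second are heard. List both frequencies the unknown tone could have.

|f − 233| = 1.5, so f = 233 ± 1.5.

231.5 Hz or 234.5 Hz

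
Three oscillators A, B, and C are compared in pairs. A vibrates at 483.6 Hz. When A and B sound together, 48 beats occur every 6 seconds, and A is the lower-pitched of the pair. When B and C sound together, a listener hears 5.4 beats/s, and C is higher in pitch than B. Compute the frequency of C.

A–B: Beat frequency = 48/6 = 8 Hz.
B is above A, so f_B = 483.6 + 8 = 491.6 Hz.
C is above B, so f_C = 491.6 + 5.4 = 497 Hz.

497 Hz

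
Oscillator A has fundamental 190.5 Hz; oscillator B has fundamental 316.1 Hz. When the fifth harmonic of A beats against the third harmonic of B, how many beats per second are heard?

4.2 Hz

Fifth harmonic of the first: 5·190.5 = 952.5 Hz.
Third harmonic of the second: 3·316.1 = 948.3 Hz.
f_beat = |952.5 − 948.3| = 4.2 Hz.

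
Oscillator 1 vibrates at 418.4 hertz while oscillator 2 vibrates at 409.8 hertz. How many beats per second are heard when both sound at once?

8.6 Hz

The beat frequency equals the magnitude of the frequency difference.
|418.4 − 409.8| = 8.6 Hz.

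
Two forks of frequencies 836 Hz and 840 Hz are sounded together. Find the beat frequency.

4 Hz

Beats arise from superposition of two nearby frequencies; the beat rate is |f₁ − f₂|.
|836 − 840| = 4 Hz.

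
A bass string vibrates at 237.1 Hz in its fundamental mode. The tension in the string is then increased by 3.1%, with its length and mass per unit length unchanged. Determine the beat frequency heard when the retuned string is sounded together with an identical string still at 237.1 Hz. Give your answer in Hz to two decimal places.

3.65 Hz

For a string, f ∝ √T, so the new frequency is 237.1·√1.031 = 240.7470 Hz.
f_beat = |240.7470 − 237.1| = 3.65 Hz.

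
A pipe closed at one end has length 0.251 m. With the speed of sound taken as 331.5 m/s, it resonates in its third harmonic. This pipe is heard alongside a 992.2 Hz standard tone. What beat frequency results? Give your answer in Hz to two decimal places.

Closed pipe (odd harmonics): f_n = n·v/(4L) = 3·331.5/(4·0.251) = 990.5378 Hz.
f_beat = |990.5378 − 992.2| = 1.66 Hz.

1.66 Hz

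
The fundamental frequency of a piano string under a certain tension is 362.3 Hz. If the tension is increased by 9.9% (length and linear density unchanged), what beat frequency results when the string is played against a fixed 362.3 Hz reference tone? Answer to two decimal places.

17.51 Hz

For a string, f ∝ √T, so the new frequency is 362.3·√1.099 = 379.8107 Hz.
f_beat = |379.8107 − 362.3| = 17.51 Hz.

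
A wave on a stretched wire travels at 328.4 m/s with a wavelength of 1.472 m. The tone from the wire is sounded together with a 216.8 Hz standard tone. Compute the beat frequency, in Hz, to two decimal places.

Source frequency f = v/λ = 328.4/1.472 = 223.0978 Hz.
f_beat = |223.0978 − 216.8| = 6.30 Hz.

6.30 Hz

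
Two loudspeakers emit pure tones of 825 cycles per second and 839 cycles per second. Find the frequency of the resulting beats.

f_beat = |f₁ − f₂|.
|825 − 839| = 14 Hz.

14 Hz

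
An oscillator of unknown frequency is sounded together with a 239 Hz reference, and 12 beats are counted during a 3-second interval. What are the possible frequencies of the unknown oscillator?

235 Hz or 243 Hz

Beat frequency = 12/3 = 4 Hz.
|f − 239| = 4, so f = 239 ± 4.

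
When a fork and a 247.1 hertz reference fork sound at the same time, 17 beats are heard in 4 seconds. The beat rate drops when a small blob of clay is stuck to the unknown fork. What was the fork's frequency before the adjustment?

Beat frequency = 17/4 = 4.25 Hz.
|f − 247.1| = 4.25, so the fork was at either 242.85 Hz or 251.35 Hz.
Adding mass to a fork lowers its frequency; the adjustment lowers the fork's frequency.
The beat rate fell, so the adjustment moved the fork toward 247.1 Hz — it must have started above the reference.

251.35 Hz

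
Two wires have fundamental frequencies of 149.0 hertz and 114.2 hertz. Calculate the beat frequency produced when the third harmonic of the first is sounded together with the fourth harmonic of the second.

Third harmonic of the first: 3·149.0 = 447.0 Hz.
Fourth harmonic of the second: 4·114.2 = 456.8 Hz.
f_beat = |447.0 − 456.8| = 9.8 Hz.

9.8 Hz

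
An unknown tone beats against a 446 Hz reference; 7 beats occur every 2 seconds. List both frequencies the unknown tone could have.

442.5 Hz or 449.5 Hz

Beat frequency = 7/2 = 3.5 Hz.
|f − 446| = 3.5, so f = 446 ± 3.5.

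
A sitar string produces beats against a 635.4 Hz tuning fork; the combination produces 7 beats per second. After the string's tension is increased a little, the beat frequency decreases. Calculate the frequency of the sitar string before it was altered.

|f − 635.4| = 7, so the sitar string was at either 628.4 Hz or 642.4 Hz.
Higher tension means higher frequency; the adjustment raises the sitar string's frequency.
The beat rate fell, so the adjustment moved the sitar string toward 635.4 Hz — it must have started below the reference.

628.4 Hz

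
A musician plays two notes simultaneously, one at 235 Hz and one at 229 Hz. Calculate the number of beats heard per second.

Beats arise from superposition of two nearby frequencies; the beat rate is |f₁ − f₂|.
|235 − 229| = 6 Hz.

6 Hz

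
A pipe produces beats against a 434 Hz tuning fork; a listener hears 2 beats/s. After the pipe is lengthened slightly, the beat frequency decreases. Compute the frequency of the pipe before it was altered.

|f − 434| = 2, so the pipe was at either 432 Hz or 436 Hz.
A longer pipe has a lower fundamental; the adjustment lowers the pipe's frequency.
The beat rate fell, so the adjustment moved the pipe toward 434 Hz — it must have started above the reference.

436 Hz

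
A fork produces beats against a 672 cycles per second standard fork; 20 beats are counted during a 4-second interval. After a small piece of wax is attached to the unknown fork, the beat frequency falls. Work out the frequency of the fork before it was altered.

Beat frequency = 20/4 = 5 Hz.
|f − 672| = 5, so the fork was at either 667 Hz or 677 Hz.
Loading a fork with wax lowers its frequency; the adjustment lowers the fork's frequency.
The beat rate fell, so the adjustment moved the fork toward 672 Hz — it must have started above the reference.

677 Hz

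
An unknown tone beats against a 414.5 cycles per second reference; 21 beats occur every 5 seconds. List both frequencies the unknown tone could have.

410.3 Hz or 418.7 Hz

Beat frequency = 21/5 = 4.2 Hz.
|f − 414.5| = 4.2, so f = 414.5 ± 4.2.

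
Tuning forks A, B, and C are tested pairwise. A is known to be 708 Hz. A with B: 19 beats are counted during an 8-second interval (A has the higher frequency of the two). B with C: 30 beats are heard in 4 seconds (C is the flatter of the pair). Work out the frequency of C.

A–B: Beat frequency = 19/8 = 2.375 Hz.
B is below A, so f_B = 708 − 2.375 = 705.625 Hz.
B–C: Beat frequency = 30/4 = 7.5 Hz.
C is below B, so f_C = 705.625 − 7.5 = 698.125 Hz.

698.125 Hz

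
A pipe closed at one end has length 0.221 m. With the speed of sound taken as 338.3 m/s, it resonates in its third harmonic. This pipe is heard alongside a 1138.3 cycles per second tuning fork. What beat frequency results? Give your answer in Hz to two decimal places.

9.78 Hz

Closed pipe (odd harmonics): f_n = n·v/(4L) = 3·338.3/(4·0.221) = 1148.0769 Hz.
f_beat = |1148.0769 − 1138.3| = 9.78 Hz.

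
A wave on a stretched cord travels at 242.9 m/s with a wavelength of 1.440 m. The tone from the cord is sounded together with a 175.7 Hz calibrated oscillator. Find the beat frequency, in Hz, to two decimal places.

7.02 Hz

Source frequency f = v/λ = 242.9/1.440 = 168.6806 Hz.
f_beat = |168.6806 − 175.7| = 7.02 Hz.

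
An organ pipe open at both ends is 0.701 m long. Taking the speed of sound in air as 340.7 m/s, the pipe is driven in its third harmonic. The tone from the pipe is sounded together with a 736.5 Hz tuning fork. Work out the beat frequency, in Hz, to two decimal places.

7.47 Hz

Open pipe: f_n = n·v/(2L) = 3·340.7/(2·0.701) = 729.0300 Hz.
f_beat = |729.0300 − 736.5| = 7.47 Hz.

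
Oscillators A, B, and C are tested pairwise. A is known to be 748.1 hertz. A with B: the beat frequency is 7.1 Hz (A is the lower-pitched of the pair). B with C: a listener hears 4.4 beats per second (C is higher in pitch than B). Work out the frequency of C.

B is above A, so f_B = 748.1 + 7.1 = 755.2 Hz.
C is above B, so f_C = 755.2 + 4.4 = 759.6 Hz.

759.6 Hz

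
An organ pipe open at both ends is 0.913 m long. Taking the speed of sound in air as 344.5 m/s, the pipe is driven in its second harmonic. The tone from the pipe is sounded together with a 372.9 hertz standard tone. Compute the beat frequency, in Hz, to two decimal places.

4.43 Hz

Open pipe: f_n = n·v/(2L) = 2·344.5/(2·0.913) = 377.3275 Hz.
f_beat = |377.3275 − 372.9| = 4.43 Hz.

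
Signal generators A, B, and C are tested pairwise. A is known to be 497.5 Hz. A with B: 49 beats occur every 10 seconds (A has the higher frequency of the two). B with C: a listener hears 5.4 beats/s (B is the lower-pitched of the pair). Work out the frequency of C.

498 Hz

A–B: Beat frequency = 49/10 = 4.9 Hz.
B is below A, so f_B = 497.5 − 4.9 = 492.6 Hz.
C is above B, so f_C = 492.6 + 5.4 = 498 Hz.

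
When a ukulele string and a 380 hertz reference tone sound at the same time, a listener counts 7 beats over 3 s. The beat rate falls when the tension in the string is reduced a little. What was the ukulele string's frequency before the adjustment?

Beat frequency = 7/3 = 2.3333 Hz.
|f − 380| = 2.3333, so the ukulele string was at either 377.6667 Hz or 382.3333 Hz.
Lower tension means lower frequency; the adjustment lowers the ukulele string's frequency.
The beat rate fell, so the adjustment moved the ukulele string toward 380 Hz — it must have started above the reference.

382.3333 Hz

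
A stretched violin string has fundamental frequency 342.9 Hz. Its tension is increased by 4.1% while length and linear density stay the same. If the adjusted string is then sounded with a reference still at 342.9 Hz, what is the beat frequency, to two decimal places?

For a string, f ∝ √T, so the new frequency is 342.9·√1.041 = 349.8588 Hz.
f_beat = |349.8588 − 342.9| = 6.96 Hz.

6.96 Hz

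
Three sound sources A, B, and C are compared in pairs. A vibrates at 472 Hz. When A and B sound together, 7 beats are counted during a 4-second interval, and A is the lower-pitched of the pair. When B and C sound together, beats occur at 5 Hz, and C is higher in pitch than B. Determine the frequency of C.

478.75 Hz

A–B: Beat frequency = 7/4 = 1.75 Hz.
B is above A, so f_B = 472 + 1.75 = 473.75 Hz.
C is above B, so f_C = 473.75 + 5 = 478.75 Hz.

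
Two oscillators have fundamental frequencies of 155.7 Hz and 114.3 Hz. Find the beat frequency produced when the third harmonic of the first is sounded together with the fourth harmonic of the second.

Third harmonic of the first: 3·155.7 = 467.1 Hz.
Fourth harmonic of the second: 4·114.3 = 457.2 Hz.
f_beat = |467.1 − 457.2| = 9.9 Hz.

9.9 Hz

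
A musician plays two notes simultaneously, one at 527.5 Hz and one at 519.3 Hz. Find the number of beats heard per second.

Beats arise from superposition of two nearby frequencies; the beat rate is |f₁ − f₂|.
|527.5 − 519.3| = 8.2 Hz.

8.2 Hz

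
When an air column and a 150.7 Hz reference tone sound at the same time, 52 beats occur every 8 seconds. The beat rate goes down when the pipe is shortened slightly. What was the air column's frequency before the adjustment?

144.2 Hz

Beat frequency = 52/8 = 6.5 Hz.
|f − 150.7| = 6.5, so the air column was at either 144.2 Hz or 157.2 Hz.
A shorter pipe has a higher fundamental; the adjustment raises the air column's frequency.
The beat rate fell, so the adjustment moved the air column toward 150.7 Hz — it must have started below the reference.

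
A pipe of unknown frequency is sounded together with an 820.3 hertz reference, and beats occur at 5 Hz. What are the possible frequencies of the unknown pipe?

815.3 Hz or 825.3 Hz

|f − 820.3| = 5, so f = 820.3 ± 5.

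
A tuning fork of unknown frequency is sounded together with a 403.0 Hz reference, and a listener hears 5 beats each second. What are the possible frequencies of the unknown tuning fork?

|f − 403.0| = 5, so f = 403.0 ± 5.

398 Hz or 408 Hz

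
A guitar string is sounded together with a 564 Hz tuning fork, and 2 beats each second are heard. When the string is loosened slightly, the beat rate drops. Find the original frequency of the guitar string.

566 Hz

|f − 564| = 2, so the guitar string was at either 562 Hz or 566 Hz.
Reducing tension lowers a string's frequency; the adjustment lowers the guitar string's frequency.
The beat rate fell, so the adjustment moved the guitar string toward 564 Hz — it must have started above the reference.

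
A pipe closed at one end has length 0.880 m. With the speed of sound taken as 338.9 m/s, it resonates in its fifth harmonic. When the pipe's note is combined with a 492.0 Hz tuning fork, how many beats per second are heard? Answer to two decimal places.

Closed pipe (odd harmonics): f_n = n·v/(4L) = 5·338.9/(4·0.880) = 481.3920 Hz.
f_beat = |481.3920 − 492.0| = 10.61 Hz.

10.61 Hz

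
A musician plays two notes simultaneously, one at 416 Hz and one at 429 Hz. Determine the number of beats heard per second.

Beats arise from superposition of two nearby frequencies; the beat rate is |f₁ − f₂|.
|416 − 429| = 13 Hz.

13 Hz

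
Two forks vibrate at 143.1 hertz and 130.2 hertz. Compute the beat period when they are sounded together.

0.078 s

f_beat = |143.1 − 130.2| = 12.9 Hz.
Beat period T = 1 / f_beat = 1 / 12.9 s.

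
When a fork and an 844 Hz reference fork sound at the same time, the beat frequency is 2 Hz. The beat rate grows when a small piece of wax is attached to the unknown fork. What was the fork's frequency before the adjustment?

|f − 844| = 2, so the fork was at either 842 Hz or 846 Hz.
Loading a fork with wax lowers its frequency; the adjustment lowers the fork's frequency.
The beat rate rose, so the adjustment moved the fork further from 844 Hz — it was already below the reference.

842 Hz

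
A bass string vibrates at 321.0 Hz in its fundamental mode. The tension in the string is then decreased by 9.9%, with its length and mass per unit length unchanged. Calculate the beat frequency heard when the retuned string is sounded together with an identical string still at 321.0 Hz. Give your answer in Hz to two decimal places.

For a string, f ∝ √T, so the new frequency is 321.0·√0.901 = 304.6965 Hz.
f_beat = |304.6965 − 321.0| = 16.30 Hz.

16.30 Hz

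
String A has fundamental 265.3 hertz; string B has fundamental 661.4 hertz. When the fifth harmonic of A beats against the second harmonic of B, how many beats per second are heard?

3.7 Hz

Fifth harmonic of the first: 5·265.3 = 1326.5 Hz.
Second harmonic of the second: 2·661.4 = 1322.8 Hz.
f_beat = |1326.5 − 1322.8| = 3.7 Hz.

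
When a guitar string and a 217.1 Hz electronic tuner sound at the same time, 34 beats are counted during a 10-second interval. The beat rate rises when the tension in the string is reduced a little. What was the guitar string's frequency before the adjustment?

213.7 Hz

Beat frequency = 34/10 = 3.4 Hz.
|f − 217.1| = 3.4, so the guitar string was at either 213.7 Hz or 220.5 Hz.
Lower tension means lower frequency; the adjustment lowers the guitar string's frequency.
The beat rate rose, so the adjustment moved the guitar string further from 217.1 Hz — it was already below the reference.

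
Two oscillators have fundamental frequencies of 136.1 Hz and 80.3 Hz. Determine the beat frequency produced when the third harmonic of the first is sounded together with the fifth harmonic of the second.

Third harmonic of the first: 3·136.1 = 408.3 Hz.
Fifth harmonic of the second: 5·80.3 = 401.5 Hz.
f_beat = |408.3 − 401.5| = 6.8 Hz.

6.8 Hz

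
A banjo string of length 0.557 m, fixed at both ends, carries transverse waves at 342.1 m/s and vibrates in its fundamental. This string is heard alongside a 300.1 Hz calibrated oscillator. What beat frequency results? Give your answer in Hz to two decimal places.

For a string fixed at both ends, f_n = n·v/(2L) = 1·342.1/(2·0.557) = 307.0916 Hz.
f_beat = |307.0916 − 300.1| = 6.99 Hz.

6.99 Hz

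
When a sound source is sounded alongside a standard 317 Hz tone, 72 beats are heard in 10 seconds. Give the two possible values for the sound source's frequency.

309.8 Hz or 324.2 Hz

Beat frequency = 72/10 = 7.2 Hz.
|f − 317| = 7.2, so f = 317 ± 7.2.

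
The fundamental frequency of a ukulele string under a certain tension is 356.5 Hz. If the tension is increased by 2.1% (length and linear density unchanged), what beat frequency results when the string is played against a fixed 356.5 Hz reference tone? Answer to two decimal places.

3.72 Hz

For a string, f ∝ √T, so the new frequency is 356.5·√1.021 = 360.2238 Hz.
f_beat = |360.2238 − 356.5| = 3.72 Hz.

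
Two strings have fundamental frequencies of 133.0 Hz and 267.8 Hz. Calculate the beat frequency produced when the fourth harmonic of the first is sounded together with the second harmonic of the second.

Fourth harmonic of the first: 4·133.0 = 532.0 Hz.
Second harmonic of the second: 2·267.8 = 535.6 Hz.
f_beat = |532.0 − 535.6| = 3.6 Hz.

3.6 Hz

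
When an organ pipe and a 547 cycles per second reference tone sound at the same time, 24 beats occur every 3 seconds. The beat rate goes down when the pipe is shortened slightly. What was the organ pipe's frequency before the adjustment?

539 Hz

Beat frequency = 24/3 = 8 Hz.
|f − 547| = 8, so the organ pipe was at either 539 Hz or 555 Hz.
A shorter pipe has a higher fundamental; the adjustment raises the organ pipe's frequency.
The beat rate fell, so the adjustment moved the organ pipe toward 547 Hz — it must have started below the reference.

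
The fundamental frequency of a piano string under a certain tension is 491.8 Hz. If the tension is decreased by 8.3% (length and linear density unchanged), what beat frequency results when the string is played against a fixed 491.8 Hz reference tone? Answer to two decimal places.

For a string, f ∝ √T, so the new frequency is 491.8·√0.917 = 470.9483 Hz.
f_beat = |470.9483 − 491.8| = 20.85 Hz.

20.85 Hz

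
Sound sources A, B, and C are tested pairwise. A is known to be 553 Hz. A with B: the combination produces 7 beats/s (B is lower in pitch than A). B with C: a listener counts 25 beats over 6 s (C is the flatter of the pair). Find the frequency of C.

541.8333 Hz

B is below A, so f_B = 553 − 7 = 546 Hz.
B–C: Beat frequency = 25/6 = 4.1667 Hz.
C is below B, so f_C = 546 − 4.1667 = 541.8333 Hz.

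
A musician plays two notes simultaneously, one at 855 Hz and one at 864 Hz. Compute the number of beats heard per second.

9 Hz

The beat frequency equals the magnitude of the frequency difference.
|855 − 864| = 9 Hz.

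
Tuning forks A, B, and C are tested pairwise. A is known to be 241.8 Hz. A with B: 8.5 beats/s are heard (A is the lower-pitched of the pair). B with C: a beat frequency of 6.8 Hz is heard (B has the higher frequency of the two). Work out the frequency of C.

B is above A, so f_B = 241.8 + 8.5 = 250.3 Hz.
C is below B, so f_C = 250.3 − 6.8 = 243.5 Hz.

243.5 Hz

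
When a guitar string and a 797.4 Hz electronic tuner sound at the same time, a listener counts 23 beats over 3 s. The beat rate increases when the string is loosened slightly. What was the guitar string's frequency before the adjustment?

789.7333 Hz

Beat frequency = 23/3 = 7.6667 Hz.
|f − 797.4| = 7.6667, so the guitar string was at either 789.7333 Hz or 805.0667 Hz.
Reducing tension lowers a string's frequency; the adjustment lowers the guitar string's frequency.
The beat rate rose, so the adjustment moved the guitar string further from 797.4 Hz — it was already below the reference.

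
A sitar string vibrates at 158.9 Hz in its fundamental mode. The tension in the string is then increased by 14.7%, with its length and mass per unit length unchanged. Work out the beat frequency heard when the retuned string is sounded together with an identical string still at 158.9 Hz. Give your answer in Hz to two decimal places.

11.28 Hz

For a string, f ∝ √T, so the new frequency is 158.9·√1.147 = 170.1789 Hz.
f_beat = |170.1789 − 158.9| = 11.28 Hz.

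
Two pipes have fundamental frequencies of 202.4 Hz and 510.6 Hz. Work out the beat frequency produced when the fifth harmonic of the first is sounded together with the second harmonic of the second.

9.2 Hz

Fifth harmonic of the first: 5·202.4 = 1012.0 Hz.
Second harmonic of the second: 2·510.6 = 1021.2 Hz.
f_beat = |1012.0 − 1021.2| = 9.2 Hz.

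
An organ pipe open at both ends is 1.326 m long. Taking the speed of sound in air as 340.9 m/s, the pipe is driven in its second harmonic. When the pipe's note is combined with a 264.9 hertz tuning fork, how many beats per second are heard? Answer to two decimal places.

7.81 Hz

Open pipe: f_n = n·v/(2L) = 2·340.9/(2·1.326) = 257.0890 Hz.
f_beat = |257.0890 − 264.9| = 7.81 Hz.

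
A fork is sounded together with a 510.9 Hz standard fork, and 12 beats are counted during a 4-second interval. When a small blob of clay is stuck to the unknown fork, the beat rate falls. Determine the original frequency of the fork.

Beat frequency = 12/4 = 3 Hz.
|f − 510.9| = 3, so the fork was at either 507.9 Hz or 513.9 Hz.
Adding mass to a fork lowers its frequency; the adjustment lowers the fork's frequency.
The beat rate fell, so the adjustment moved the fork toward 510.9 Hz — it must have started above the reference.

513.9 Hz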